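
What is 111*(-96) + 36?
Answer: -10620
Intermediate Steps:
111*(-96) + 36 = -10656 + 36 = -10620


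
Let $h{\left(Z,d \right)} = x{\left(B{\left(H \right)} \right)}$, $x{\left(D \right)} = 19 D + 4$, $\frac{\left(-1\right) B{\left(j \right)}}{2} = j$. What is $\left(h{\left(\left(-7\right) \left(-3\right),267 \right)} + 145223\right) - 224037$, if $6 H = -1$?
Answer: $- \frac{236411}{3} \approx -78804.0$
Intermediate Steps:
$H = - \frac{1}{6}$ ($H = \frac{1}{6} \left(-1\right) = - \frac{1}{6} \approx -0.16667$)
$B{\left(j \right)} = - 2 j$
$x{\left(D \right)} = 4 + 19 D$
$h{\left(Z,d \right)} = \frac{31}{3}$ ($h{\left(Z,d \right)} = 4 + 19 \left(\left(-2\right) \left(- \frac{1}{6}\right)\right) = 4 + 19 \cdot \frac{1}{3} = 4 + \frac{19}{3} = \frac{31}{3}$)
$\left(h{\left(\left(-7\right) \left(-3\right),267 \right)} + 145223\right) - 224037 = \left(\frac{31}{3} + 145223\right) - 224037 = \frac{435700}{3} - 224037 = - \frac{236411}{3}$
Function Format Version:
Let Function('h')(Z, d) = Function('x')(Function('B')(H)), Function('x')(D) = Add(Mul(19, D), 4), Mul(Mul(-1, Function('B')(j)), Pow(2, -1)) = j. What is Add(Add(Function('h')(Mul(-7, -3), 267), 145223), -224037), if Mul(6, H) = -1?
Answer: Rational(-236411, 3) ≈ -78804.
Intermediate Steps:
H = Rational(-1, 6) (H = Mul(Rational(1, 6), -1) = Rational(-1, 6) ≈ -0.16667)
Function('B')(j) = Mul(-2, j)
Function('x')(D) = Add(4, Mul(19, D))
Function('h')(Z, d) = Rational(31, 3) (Function('h')(Z, d) = Add(4, Mul(19, Mul(-2, Rational(-1, 6)))) = Add(4, Mul(19, Rational(1, 3))) = Add(4, Rational(19, 3)) = Rational(31, 3))
Add(Add(Function('h')(Mul(-7, -3), 267), 145223), -224037) = Add(Add(Rational(31, 3), 145223), -224037) = Add(Rational(435700, 3), -224037) = Rational(-236411, 3)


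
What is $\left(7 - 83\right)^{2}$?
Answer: $5776$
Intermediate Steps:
$\left(7 - 83\right)^{2} = \left(-76\right)^{2} = 5776$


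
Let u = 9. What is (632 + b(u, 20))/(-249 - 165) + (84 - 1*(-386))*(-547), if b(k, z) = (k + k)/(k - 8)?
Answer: -53217955/207 ≈ -2.5709e+5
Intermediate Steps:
b(k, z) = 2*k/(-8 + k) (b(k, z) = (2*k)/(-8 + k) = 2*k/(-8 + k))
(632 + b(u, 20))/(-249 - 165) + (84 - 1*(-386))*(-547) = (632 + 2*9/(-8 + 9))/(-249 - 165) + (84 - 1*(-386))*(-547) = (632 + 2*9/1)/(-414) + (84 + 386)*(-547) = (632 + 2*9*1)*(-1/414) + 470*(-547) = (632 + 18)*(-1/414) - 257090 = 650*(-1/414) - 257090 = -325/207 - 257090 = -53217955/207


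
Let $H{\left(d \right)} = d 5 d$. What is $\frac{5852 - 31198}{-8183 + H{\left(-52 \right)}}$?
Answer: $- \frac{25346}{5337} \approx -4.7491$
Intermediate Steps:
$H{\left(d \right)} = 5 d^{2}$ ($H{\left(d \right)} = 5 d d = 5 d^{2}$)
$\frac{5852 - 31198}{-8183 + H{\left(-52 \right)}} = \frac{5852 - 31198}{-8183 + 5 \left(-52\right)^{2}} = - \frac{25346}{-8183 + 5 \cdot 2704} = - \frac{25346}{-8183 + 13520} = - \frac{25346}{5337}$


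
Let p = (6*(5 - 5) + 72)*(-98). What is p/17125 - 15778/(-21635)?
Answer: 23508338/74099875 ≈ 0.31725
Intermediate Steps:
p = -7056 (p = (6*0 + 72)*(-98) = (0 + 72)*(-98) = 72*(-98) = -7056)
p/17125 - 15778/(-21635) = -7056/17125 - 15778/(-21635) = -7056*1/17125 - 15778*(-1/21635) = -7056/17125 + 15778/21635 = 23508338/74099875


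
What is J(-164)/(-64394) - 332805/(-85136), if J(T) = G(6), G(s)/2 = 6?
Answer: 10714811769/2741123792 ≈ 3.9089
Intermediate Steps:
G(s) = 12 (G(s) = 2*6 = 12)
J(T) = 12
J(-164)/(-64394) - 332805/(-85136) = 12/(-64394) - 332805/(-85136) = 12*(-1/64394) - 332805*(-1/85136) = -6/32197 + 332805/85136 = 10714811769/2741123792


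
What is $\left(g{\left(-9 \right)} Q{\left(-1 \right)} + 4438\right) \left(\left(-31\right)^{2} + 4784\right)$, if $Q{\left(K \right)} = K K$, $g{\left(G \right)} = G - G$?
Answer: $25496310$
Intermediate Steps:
$g{\left(G \right)} = 0$
$Q{\left(K \right)} = K^{2}$
$\left(g{\left(-9 \right)} Q{\left(-1 \right)} + 4438\right) \left(\left(-31\right)^{2} + 4784\right) = \left(0 \left(-1\right)^{2} + 4438\right) \left(\left(-31\right)^{2} + 4784\right) = \left(0 \cdot 1 + 4438\right) \left(961 + 4784\right) = \left(0 + 4438\right) 5745 = 4438 \cdot 5745 = 25496310$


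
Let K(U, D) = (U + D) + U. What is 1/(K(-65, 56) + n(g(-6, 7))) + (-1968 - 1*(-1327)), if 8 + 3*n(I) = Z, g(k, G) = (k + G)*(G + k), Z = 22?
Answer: -133331/208 ≈ -641.01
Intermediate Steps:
g(k, G) = (G + k)² (g(k, G) = (G + k)*(G + k) = (G + k)²)
n(I) = 14/3 (n(I) = -8/3 + (⅓)*22 = -8/3 + 22/3 = 14/3)
K(U, D) = D + 2*U (K(U, D) = (D + U) + U = D + 2*U)
1/(K(-65, 56) + n(g(-6, 7))) + (-1968 - 1*(-1327)) = 1/((56 + 2*(-65)) + 14/3) + (-1968 - 1*(-1327)) = 1/((56 - 130) + 14/3) + (-1968 + 1327) = 1/(-74 + 14/3) - 641 = 1/(-208/3) - 641 = -3/208 - 641 = -133331/208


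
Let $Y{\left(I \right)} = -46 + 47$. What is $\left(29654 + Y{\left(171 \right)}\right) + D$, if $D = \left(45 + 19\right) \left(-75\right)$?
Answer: $24855$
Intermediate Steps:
$Y{\left(I \right)} = 1$
$D = -4800$ ($D = 64 \left(-75\right) = -4800$)
$\left(29654 + Y{\left(171 \right)}\right) + D = \left(29654 + 1\right) - 4800 = 29655 - 4800 = 24855$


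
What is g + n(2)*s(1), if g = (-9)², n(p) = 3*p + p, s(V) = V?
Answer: 89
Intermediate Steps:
n(p) = 4*p
g = 81
g + n(2)*s(1) = 81 + (4*2)*1 = 81 + 8*1 = 81 + 8 = 89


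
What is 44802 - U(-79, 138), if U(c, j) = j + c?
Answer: 44743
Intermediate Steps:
U(c, j) = c + j
44802 - U(-79, 138) = 44802 - (-79 + 138) = 44802 - 1*59 = 44802 - 59 = 44743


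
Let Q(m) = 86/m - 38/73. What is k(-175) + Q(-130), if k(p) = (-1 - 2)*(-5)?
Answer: 65566/4745 ≈ 13.818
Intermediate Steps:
Q(m) = -38/73 + 86/m (Q(m) = 86/m - 38*1/73 = 86/m - 38/73 = -38/73 + 86/m)
k(p) = 15 (k(p) = -3*(-5) = 15)
k(-175) + Q(-130) = 15 + (-38/73 + 86/(-130)) = 15 + (-38/73 + 86*(-1/130)) = 15 + (-38/73 - 43/65) = 15 - 5609/4745 = 65566/4745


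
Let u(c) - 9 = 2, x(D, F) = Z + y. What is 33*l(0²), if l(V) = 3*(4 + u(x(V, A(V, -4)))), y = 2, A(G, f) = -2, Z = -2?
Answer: 1485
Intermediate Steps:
x(D, F) = 0 (x(D, F) = -2 + 2 = 0)
u(c) = 11 (u(c) = 9 + 2 = 11)
l(V) = 45 (l(V) = 3*(4 + 11) = 3*15 = 45)
33*l(0²) = 33*45 = 1485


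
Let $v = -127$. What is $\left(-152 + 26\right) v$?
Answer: $16002$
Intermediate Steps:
$\left(-152 + 26\right) v = \left(-152 + 26\right) \left(-127\right) = \left(-126\right) \left(-127\right) = 16002$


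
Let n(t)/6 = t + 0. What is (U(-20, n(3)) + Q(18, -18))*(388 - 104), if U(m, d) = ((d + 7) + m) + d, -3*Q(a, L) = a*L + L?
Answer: 38908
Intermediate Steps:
Q(a, L) = -L/3 - L*a/3 (Q(a, L) = -(a*L + L)/3 = -(L*a + L)/3 = -(L + L*a)/3 = -L/3 - L*a/3)
n(t) = 6*t (n(t) = 6*(t + 0) = 6*t)
U(m, d) = 7 + m + 2*d (U(m, d) = ((7 + d) + m) + d = (7 + d + m) + d = 7 + m + 2*d)
(U(-20, n(3)) + Q(18, -18))*(388 - 104) = ((7 - 20 + 2*(6*3)) - 1/3*(-18)*(1 + 18))*(388 - 104) = ((7 - 20 + 2*18) - 1/3*(-18)*19)*284 = ((7 - 20 + 36) + 114)*284 = (23 + 114)*284 = 137*284 = 38908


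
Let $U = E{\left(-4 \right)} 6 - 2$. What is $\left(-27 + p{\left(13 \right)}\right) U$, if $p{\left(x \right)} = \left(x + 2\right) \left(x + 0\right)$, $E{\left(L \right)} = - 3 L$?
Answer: $11760$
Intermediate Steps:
$U = 70$ ($U = \left(-3\right) \left(-4\right) 6 - 2 = 12 \cdot 6 - 2 = 72 - 2 = 70$)
$p{\left(x \right)} = x \left(2 + x\right)$ ($p{\left(x \right)} = \left(2 + x\right) x = x \left(2 + x\right)$)
$\left(-27 + p{\left(13 \right)}\right) U = \left(-27 + 13 \left(2 + 13\right)\right) 70 = \left(-27 + 13 \cdot 15\right) 70 = \left(-27 + 195\right) 70 = 168 \cdot 70 = 11760$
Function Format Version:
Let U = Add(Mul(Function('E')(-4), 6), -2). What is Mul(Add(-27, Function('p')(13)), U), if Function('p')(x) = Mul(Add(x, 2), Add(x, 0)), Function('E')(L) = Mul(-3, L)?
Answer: 11760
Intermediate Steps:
U = 70 (U = Add(Mul(Mul(-3, -4), 6), -2) = Add(Mul(12, 6), -2) = Add(72, -2) = 70)
Function('p')(x) = Mul(x, Add(2, x)) (Function('p')(x) = Mul(Add(2, x), x) = Mul(x, Add(2, x)))
Mul(Add(-27, Function('p')(13)), U) = Mul(Add(-27, Mul(13, Add(2, 13))), 70) = Mul(Add(-27, Mul(13, 15)), 70) = Mul(Add(-27, 195), 70) = Mul(168, 70) = 11760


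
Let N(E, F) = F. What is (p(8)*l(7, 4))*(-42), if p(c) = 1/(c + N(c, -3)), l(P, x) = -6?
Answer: 252/5 ≈ 50.400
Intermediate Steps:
p(c) = 1/(-3 + c) (p(c) = 1/(c - 3) = 1/(-3 + c))
(p(8)*l(7, 4))*(-42) = (-6/(-3 + 8))*(-42) = (-6/5)*(-42) = ((1/5)*(-6))*(-42) = -6/5*(-42) = 252/5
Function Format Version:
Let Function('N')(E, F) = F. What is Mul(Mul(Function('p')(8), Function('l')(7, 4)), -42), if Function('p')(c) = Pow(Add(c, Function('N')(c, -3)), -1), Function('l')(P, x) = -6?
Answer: Rational(252, 5) ≈ 50.400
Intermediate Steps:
Function('p')(c) = Pow(Add(-3, c), -1) (Function('p')(c) = Pow(Add(c, -3), -1) = Pow(Add(-3, c), -1))
Mul(Mul(Function('p')(8), Function('l')(7, 4)), -42) = Mul(Mul(Pow(Add(-3, 8), -1), -6), -42) = Mul(Mul(Pow(5, -1), -6), -42) = Mul(Mul(Rational(1, 5), -6), -42) = Mul(Rational(-6, 5), -42) = Rational(252, 5)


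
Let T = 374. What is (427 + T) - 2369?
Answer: -1568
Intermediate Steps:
(427 + T) - 2369 = (427 + 374) - 2369 = 801 - 2369 = -1568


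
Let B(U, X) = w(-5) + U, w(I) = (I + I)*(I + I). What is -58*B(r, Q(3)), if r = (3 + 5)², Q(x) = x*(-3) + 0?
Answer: -9512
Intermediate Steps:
w(I) = 4*I² (w(I) = (2*I)*(2*I) = 4*I²)
Q(x) = -3*x (Q(x) = -3*x + 0 = -3*x)
r = 64 (r = 8² = 64)
B(U, X) = 100 + U (B(U, X) = 4*(-5)² + U = 4*25 + U = 100 + U)
-58*B(r, Q(3)) = -58*(100 + 64) = -58*164 = -9512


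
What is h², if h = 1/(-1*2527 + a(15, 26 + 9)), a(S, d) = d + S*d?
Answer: 1/3869089 ≈ 2.5846e-7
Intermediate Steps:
h = -1/1967 (h = 1/(-1*2527 + (26 + 9)*(1 + 15)) = 1/(-2527 + 35*16) = 1/(-2527 + 560) = 1/(-1967) = -1/1967 ≈ -0.00050839)
h² = (-1/1967)² = 1/3869089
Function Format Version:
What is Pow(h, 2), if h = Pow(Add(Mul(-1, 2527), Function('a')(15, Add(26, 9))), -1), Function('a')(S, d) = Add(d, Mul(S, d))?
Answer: Rational(1, 3869089) ≈ 2.5846e-7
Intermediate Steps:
h = Rational(-1, 1967) (h = Pow(Add(Mul(-1, 2527), Mul(Add(26, 9), Add(1, 15))), -1) = Pow(Add(-2527, Mul(35, 16)), -1) = Pow(Add(-2527, 560), -1) = Pow(-1967, -1) = Rational(-1, 1967) ≈ -0.00050839)
Pow(h, 2) = Pow(Rational(-1, 1967), 2) = Rational(1, 3869089)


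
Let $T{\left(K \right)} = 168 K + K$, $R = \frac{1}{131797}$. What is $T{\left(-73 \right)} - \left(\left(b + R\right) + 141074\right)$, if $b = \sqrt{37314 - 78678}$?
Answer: $- \frac{20219109568}{131797} - 6 i \sqrt{1149} \approx -1.5341 \cdot 10^{5} - 203.38 i$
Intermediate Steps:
$b = 6 i \sqrt{1149}$ ($b = \sqrt{-41364} = 6 i \sqrt{1149} \approx 203.38 i$)
$R = \frac{1}{131797} \approx 7.5874 \cdot 10^{-6}$
$T{\left(K \right)} = 169 K$
$T{\left(-73 \right)} - \left(\left(b + R\right) + 141074\right) = 169 \left(-73\right) - \left(\left(6 i \sqrt{1149} + \frac{1}{131797}\right) + 141074\right) = -12337 - \left(\left(\frac{1}{131797} + 6 i \sqrt{1149}\right) + 141074\right) = -12337 - \left(\frac{18593129979}{131797} + 6 i \sqrt{1149}\right) = - \frac{20219109568}{131797} - 6 i \sqrt{1149}$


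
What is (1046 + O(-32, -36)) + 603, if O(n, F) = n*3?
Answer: 1553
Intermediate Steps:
O(n, F) = 3*n
(1046 + O(-32, -36)) + 603 = (1046 + 3*(-32)) + 603 = (1046 - 96) + 603 = 950 + 603 = 1553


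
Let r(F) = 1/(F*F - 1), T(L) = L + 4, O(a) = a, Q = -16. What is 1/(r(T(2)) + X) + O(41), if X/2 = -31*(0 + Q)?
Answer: 1423596/34721 ≈ 41.001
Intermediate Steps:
T(L) = 4 + L
r(F) = 1/(-1 + F²) (r(F) = 1/(F² - 1) = 1/(-1 + F²))
X = 992 (X = 2*(-31*(0 - 16)) = 2*(-31*(-16)) = 2*496 = 992)
1/(r(T(2)) + X) + O(41) = 1/(1/(-1 + (4 + 2)²) + 992) + 41 = 1/(1/(-1 + 6²) + 992) + 41 = 1/(1/(-1 + 36) + 992) + 41 = 1/(1/35 + 992) + 41 = 1/(34721/35) + 41 = 35/34721 + 41 = 1423596/34721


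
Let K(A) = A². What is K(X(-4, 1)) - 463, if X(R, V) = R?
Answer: -447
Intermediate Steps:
K(X(-4, 1)) - 463 = (-4)² - 463 = 16 - 463 = -447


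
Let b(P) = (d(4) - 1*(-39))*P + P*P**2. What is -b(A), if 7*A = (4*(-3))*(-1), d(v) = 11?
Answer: -31128/343 ≈ -90.752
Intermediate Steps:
A = 12/7 (A = ((4*(-3))*(-1))/7 = (-12*(-1))/7 = (1/7)*12 = 12/7 ≈ 1.7143)
b(P) = P**3 + 50*P (b(P) = (11 - 1*(-39))*P + P*P**2 = (11 + 39)*P + P**3 = 50*P + P**3 = P**3 + 50*P)
-b(A) = -12*(50 + (12/7)**2)/7 = -12*(50 + 144/49)/7 = -12*2594/(7*49) = -1*31128/343 = -31128/343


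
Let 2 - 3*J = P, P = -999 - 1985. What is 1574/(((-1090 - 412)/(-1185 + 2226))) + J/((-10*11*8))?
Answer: -1082553683/991320 ≈ -1092.0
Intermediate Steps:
P = -2984
J = 2986/3 (J = ⅔ - ⅓*(-2984) = ⅔ + 2984/3 = 2986/3 ≈ 995.33)
1574/(((-1090 - 412)/(-1185 + 2226))) + J/((-10*11*8)) = 1574/(((-1090 - 412)/(-1185 + 2226))) + 2986/(3*((-10*11*8))) = 1574/((-1502/1041)) + 2986/(3*((-110*8))) = 1574/((-1502*1/1041)) + (2986/3)/(-880) = 1574/(-1502/1041) + (2986/3)*(-1/880) = 1574*(-1041/1502) - 1493/1320 = -819267/751 - 1493/1320 = -1082553683/991320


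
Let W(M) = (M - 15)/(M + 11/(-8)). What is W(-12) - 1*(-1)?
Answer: 323/107 ≈ 3.0187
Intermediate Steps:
W(M) = (-15 + M)/(-11/8 + M) (W(M) = (-15 + M)/(M + 11*(-1/8)) = (-15 + M)/(M - 11/8) = (-15 + M)/(-11/8 + M))
W(-12) - 1*(-1) = 8*(-15 - 12)/(-11 + 8*(-12)) - 1*(-1) = 8*(-27)/(-11 - 96) + 1 = 8*(-27)/(-107) + 1 = 8*(-1/107)*(-27) + 1 = 216/107 + 1 = 323/107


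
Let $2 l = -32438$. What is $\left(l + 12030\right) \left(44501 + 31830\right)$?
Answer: $-319750559$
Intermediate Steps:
$l = -16219$ ($l = \frac{1}{2} \left(-32438\right) = -16219$)
$\left(l + 12030\right) \left(44501 + 31830\right) = \left(-16219 + 12030\right) \left(44501 + 31830\right) = \left(-4189\right) 76331 = -319750559$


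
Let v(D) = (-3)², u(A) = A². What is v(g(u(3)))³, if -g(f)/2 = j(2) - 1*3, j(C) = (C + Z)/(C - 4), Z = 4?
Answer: 729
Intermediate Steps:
j(C) = (4 + C)/(-4 + C) (j(C) = (C + 4)/(C - 4) = (4 + C)/(-4 + C))
g(f) = 12 (g(f) = -2*((4 + 2)/(-4 + 2) - 1*3) = -2*(6/(-2) - 3) = -2*(-½*6 - 3) = -2*(-3 - 3) = -2*(-6) = 12)
v(D) = 9
v(g(u(3)))³ = 9³ = 729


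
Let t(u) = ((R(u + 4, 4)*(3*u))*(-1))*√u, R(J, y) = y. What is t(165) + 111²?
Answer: 12321 - 1980*√165 ≈ -13113.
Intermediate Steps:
t(u) = -12*u^(3/2) (t(u) = ((4*(3*u))*(-1))*√u = ((12*u)*(-1))*√u = (-12*u)*√u = -12*u^(3/2))
t(165) + 111² = -1980*√165 + 111² = -1980*√165 + 12321 = 12321 - 1980*√165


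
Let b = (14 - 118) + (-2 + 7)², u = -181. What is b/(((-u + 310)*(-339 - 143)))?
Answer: 79/236662 ≈ 0.00033381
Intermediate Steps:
b = -79 (b = -104 + 5² = -104 + 25 = -79)
b/(((-u + 310)*(-339 - 143))) = -79*1/((-339 - 143)*(-1*(-181) + 310)) = -79*(-1/(482*(181 + 310))) = -79/(491*(-482)) = -79/(-236662) = -79*(-1/236662) = 79/236662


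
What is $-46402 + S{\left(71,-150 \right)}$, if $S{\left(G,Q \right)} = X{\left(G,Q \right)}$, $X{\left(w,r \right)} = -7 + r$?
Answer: $-46559$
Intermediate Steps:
$S{\left(G,Q \right)} = -7 + Q$
$-46402 + S{\left(71,-150 \right)} = -46402 - 157 = -46559$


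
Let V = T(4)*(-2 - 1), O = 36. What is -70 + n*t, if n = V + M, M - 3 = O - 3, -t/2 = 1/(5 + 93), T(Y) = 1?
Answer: -3463/49 ≈ -70.673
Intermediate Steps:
t = -1/49 (t = -2/(5 + 93) = -2/98 = -2*1/98 = -1/49 ≈ -0.020408)
M = 36 (M = 3 + (36 - 3) = 3 + 33 = 36)
V = -3 (V = 1*(-2 - 1) = 1*(-3) = -3)
n = 33 (n = -3 + 36 = 33)
-70 + n*t = -70 + 33*(-1/49) = -70 - 33/49 = -3463/49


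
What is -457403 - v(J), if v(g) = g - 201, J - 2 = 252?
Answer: -457456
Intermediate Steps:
J = 254 (J = 2 + 252 = 254)
v(g) = -201 + g
-457403 - v(J) = -457403 - (-201 + 254) = -457403 - 1*53 = -457403 - 53 = -457456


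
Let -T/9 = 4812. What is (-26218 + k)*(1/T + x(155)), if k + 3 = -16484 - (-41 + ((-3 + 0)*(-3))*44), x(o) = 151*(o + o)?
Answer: -21823319111435/10827 ≈ -2.0156e+9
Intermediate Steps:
T = -43308 (T = -9*4812 = -43308)
x(o) = 302*o (x(o) = 151*(2*o) = 302*o)
k = -16842 (k = -3 + (-16484 - (-41 + ((-3 + 0)*(-3))*44)) = -3 + (-16484 - (-41 - 3*(-3)*44)) = -3 + (-16484 - (-41 + 9*44)) = -3 + (-16484 - (-41 + 396)) = -3 + (-16484 - 1*355) = -3 + (-16484 - 355) = -3 - 16839 = -16842)
(-26218 + k)*(1/T + x(155)) = (-26218 - 16842)*(1/(-43308) + 302*155) = -43060*(-1/43308 + 46810) = -43060*2027247479/43308 = -21823319111435/10827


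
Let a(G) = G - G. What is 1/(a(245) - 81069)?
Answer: -1/81069 ≈ -1.2335e-5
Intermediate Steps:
a(G) = 0
1/(a(245) - 81069) = 1/(0 - 81069) = 1/(-81069) = -1/81069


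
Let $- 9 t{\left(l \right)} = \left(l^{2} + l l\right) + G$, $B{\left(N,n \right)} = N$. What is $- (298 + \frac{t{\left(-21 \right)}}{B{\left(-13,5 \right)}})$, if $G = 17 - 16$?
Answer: $- \frac{35749}{117} \approx -305.55$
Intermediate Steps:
$G = 1$
$t{\left(l \right)} = - \frac{1}{9} - \frac{2 l^{2}}{9}$ ($t{\left(l \right)} = - \frac{\left(l^{2} + l l\right) + 1}{9} = - \frac{\left(l^{2} + l^{2}\right) + 1}{9} = - \frac{2 l^{2} + 1}{9} = - \frac{1 + 2 l^{2}}{9} = - \frac{1}{9} - \frac{2 l^{2}}{9}$)
$- (298 + \frac{t{\left(-21 \right)}}{B{\left(-13,5 \right)}}) = - (298 + \frac{- \frac{1}{9} - \frac{2 \left(-21\right)^{2}}{9}}{-13}) = - (298 + \left(- \frac{1}{9} - 98\right) \left(- \frac{1}{13}\right)) = - (298 - - \frac{883}{117}) = - (298 + \frac{883}{117}) = \left(-1\right) \frac{35749}{117} = - \frac{35749}{117}$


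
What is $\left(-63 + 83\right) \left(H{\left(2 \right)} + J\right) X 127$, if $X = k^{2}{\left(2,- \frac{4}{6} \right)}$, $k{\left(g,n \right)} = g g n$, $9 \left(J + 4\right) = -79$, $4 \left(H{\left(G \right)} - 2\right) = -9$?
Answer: $- \frac{19060160}{81} \approx -2.3531 \cdot 10^{5}$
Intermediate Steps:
$H{\left(G \right)} = - \frac{1}{4}$ ($H{\left(G \right)} = 2 + \frac{1}{4} \left(-9\right) = 2 - \frac{9}{4} = - \frac{1}{4}$)
$J = - \frac{115}{9}$ ($J = -4 + \frac{1}{9} \left(-79\right) = -4 - \frac{79}{9} = - \frac{115}{9} \approx -12.778$)
$k{\left(g,n \right)} = n g^{2}$ ($k{\left(g,n \right)} = g^{2} n = n g^{2}$)
$X = \frac{64}{9}$ ($X = \left(- \frac{4}{6} \cdot 2^{2}\right)^{2} = \left(\left(-4\right) \frac{1}{6} \cdot 4\right)^{2} = \left(\left(- \frac{2}{3}\right) 4\right)^{2} = \left(- \frac{8}{3}\right)^{2} = \frac{64}{9} \approx 7.1111$)
$\left(-63 + 83\right) \left(H{\left(2 \right)} + J\right) X 127 = \left(-63 + 83\right) \left(- \frac{1}{4} - \frac{115}{9}\right) \frac{64}{9} \cdot 127 = 20 \left(- \frac{469}{36}\right) \frac{64}{9} \cdot 127 = \left(- \frac{2345}{9}\right) \frac{64}{9} \cdot 127 = \left(- \frac{150080}{81}\right) 127 = - \frac{19060160}{81}$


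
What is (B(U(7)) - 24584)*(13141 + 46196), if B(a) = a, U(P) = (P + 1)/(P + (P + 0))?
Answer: -10210948308/7 ≈ -1.4587e+9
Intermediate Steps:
U(P) = (1 + P)/(2*P) (U(P) = (1 + P)/(P + P) = (1 + P)/((2*P)) = (1 + P)*(1/(2*P)) = (1 + P)/(2*P))
(B(U(7)) - 24584)*(13141 + 46196) = ((½)*(1 + 7)/7 - 24584)*(13141 + 46196) = ((½)*(⅐)*8 - 24584)*59337 = (4/7 - 24584)*59337 = -172084/7*59337 = -10210948308/7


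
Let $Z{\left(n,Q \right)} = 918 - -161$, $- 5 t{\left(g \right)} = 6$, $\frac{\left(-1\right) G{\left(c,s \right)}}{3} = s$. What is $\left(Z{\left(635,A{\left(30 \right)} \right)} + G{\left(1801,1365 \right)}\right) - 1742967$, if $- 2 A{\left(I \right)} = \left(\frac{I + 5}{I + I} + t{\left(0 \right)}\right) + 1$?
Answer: $-1745983$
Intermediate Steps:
$G{\left(c,s \right)} = - 3 s$
$t{\left(g \right)} = - \frac{6}{5}$ ($t{\left(g \right)} = \left(- \frac{1}{5}\right) 6 = - \frac{6}{5}$)
$A{\left(I \right)} = \frac{1}{10} - \frac{5 + I}{4 I}$ ($A{\left(I \right)} = - \frac{\left(\frac{I + 5}{I + I} - \frac{6}{5}\right) + 1}{2} = - \frac{\left(\frac{5 + I}{2 I} - \frac{6}{5}\right) + 1}{2} = - \frac{\left(- \frac{6}{5} + \frac{5 + I}{2 I}\right) + 1}{2} = - \frac{- \frac{1}{5} + \frac{5 + I}{2 I}}{2} = \frac{1}{10} - \frac{5 + I}{4 I}$)
$Z{\left(n,Q \right)} = 1079$ ($Z{\left(n,Q \right)} = 918 + 161 = 1079$)
$\left(Z{\left(635,A{\left(30 \right)} \right)} + G{\left(1801,1365 \right)}\right) - 1742967 = \left(1079 - 4095\right) - 1742967 = -3016 - 1742967 = -1745983$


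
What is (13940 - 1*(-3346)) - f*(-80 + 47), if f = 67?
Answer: 19497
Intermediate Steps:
(13940 - 1*(-3346)) - f*(-80 + 47) = (13940 - 1*(-3346)) - 67*(-80 + 47) = (13940 + 3346) - 67*(-33) = 17286 - 1*(-2211) = 17286 + 2211 = 19497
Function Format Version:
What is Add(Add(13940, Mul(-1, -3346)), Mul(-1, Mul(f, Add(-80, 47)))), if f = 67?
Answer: 19497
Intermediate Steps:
Add(Add(13940, Mul(-1, -3346)), Mul(-1, Mul(f, Add(-80, 47)))) = Add(Add(13940, Mul(-1, -3346)), Mul(-1, Mul(67, Add(-80, 47)))) = Add(Add(13940, 3346), Mul(-1, Mul(67, -33))) = Add(17286, Mul(-1, -2211)) = Add(17286, 2211) = 19497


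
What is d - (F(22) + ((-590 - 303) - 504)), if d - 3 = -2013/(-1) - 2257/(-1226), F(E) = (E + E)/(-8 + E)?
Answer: 29279193/8582 ≈ 3411.7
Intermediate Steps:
F(E) = 2*E/(-8 + E) (F(E) = (2*E)/(-8 + E) = 2*E/(-8 + E))
d = 2473873/1226 (d = 3 + (-2013/(-1) - 2257/(-1226)) = 3 + (-2013*(-1) - 2257*(-1/1226)) = 3 + (2013 + 2257/1226) = 3 + 2470195/1226 = 2473873/1226 ≈ 2017.8)
d - (F(22) + ((-590 - 303) - 504)) = 2473873/1226 - (2*22/(-8 + 22) + ((-590 - 303) - 504)) = 2473873/1226 - (2*22/14 + (-893 - 504)) = 2473873/1226 - (2*22*(1/14) - 1397) = 2473873/1226 - (22/7 - 1397) = 2473873/1226 - 1*(-9757/7) = 2473873/1226 + 9757/7 = 29279193/8582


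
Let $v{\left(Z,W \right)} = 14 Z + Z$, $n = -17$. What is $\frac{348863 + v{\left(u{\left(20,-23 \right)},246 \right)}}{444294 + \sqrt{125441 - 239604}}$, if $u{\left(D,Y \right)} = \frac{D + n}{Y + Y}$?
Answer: $\frac{3564937970991}{4540137269777} - \frac{16047653 i \sqrt{114163}}{9080274539554} \approx 0.7852 - 0.00059714 i$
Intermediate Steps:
$u{\left(D,Y \right)} = \frac{-17 + D}{2 Y}$ ($u{\left(D,Y \right)} = \frac{D - 17}{Y + Y} = \frac{-17 + D}{2 Y}$)
$v{\left(Z,W \right)} = 15 Z$
$\frac{348863 + v{\left(u{\left(20,-23 \right)},246 \right)}}{444294 + \sqrt{125441 - 239604}} = \frac{348863 + 15 \frac{-17 + 20}{2 \left(-23\right)}}{444294 + \sqrt{125441 - 239604}} = \frac{348863 + 15 \cdot \frac{1}{2} \left(- \frac{1}{23}\right) 3}{444294 + \sqrt{-114163}} = \frac{348863 + 15 \left(- \frac{3}{46}\right)}{444294 + i \sqrt{114163}} = \frac{348863 - \frac{45}{46}}{444294 + i \sqrt{114163}} = \frac{16047653}{46 \left(444294 + i \sqrt{114163}\right)}$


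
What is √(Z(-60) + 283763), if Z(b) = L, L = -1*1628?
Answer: √282135 ≈ 531.16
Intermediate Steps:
L = -1628
Z(b) = -1628
√(Z(-60) + 283763) = √(-1628 + 283763) = √282135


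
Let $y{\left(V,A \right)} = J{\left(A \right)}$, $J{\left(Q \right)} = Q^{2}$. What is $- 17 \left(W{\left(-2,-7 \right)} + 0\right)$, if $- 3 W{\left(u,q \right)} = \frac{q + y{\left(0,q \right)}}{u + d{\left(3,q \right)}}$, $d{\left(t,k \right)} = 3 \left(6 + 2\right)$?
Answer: $\frac{119}{11} \approx 10.818$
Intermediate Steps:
$d{\left(t,k \right)} = 24$ ($d{\left(t,k \right)} = 3 \cdot 8 = 24$)
$y{\left(V,A \right)} = A^{2}$
$W{\left(u,q \right)} = - \frac{q + q^{2}}{3 \left(24 + u\right)}$ ($W{\left(u,q \right)} = - \frac{\left(q + q^{2}\right) \frac{1}{u + 24}}{3} = - \frac{\left(q + q^{2}\right) \frac{1}{24 + u}}{3} = - \frac{\frac{1}{24 + u} \left(q + q^{2}\right)}{3} = - \frac{q + q^{2}}{3 \left(24 + u\right)}$)
$- 17 \left(W{\left(-2,-7 \right)} + 0\right) = - 17 \left(\frac{1}{3} \left(-7\right) \frac{1}{24 - 2} \left(-1 - -7\right) + 0\right) = - 17 \left(\frac{1}{3} \left(-7\right) \frac{1}{22} \left(-1 + 7\right) + 0\right) = - 17 \left(\frac{1}{3} \left(-7\right) \frac{1}{22} \cdot 6 + 0\right) = - 17 \left(- \frac{7}{11} + 0\right) = \left(-17\right) \left(- \frac{7}{11}\right) = \frac{119}{11}$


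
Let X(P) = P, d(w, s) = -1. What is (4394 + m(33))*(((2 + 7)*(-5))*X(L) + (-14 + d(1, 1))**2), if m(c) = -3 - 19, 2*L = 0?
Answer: 983700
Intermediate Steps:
L = 0 (L = (1/2)*0 = 0)
m(c) = -22
(4394 + m(33))*(((2 + 7)*(-5))*X(L) + (-14 + d(1, 1))**2) = (4394 - 22)*(((2 + 7)*(-5))*0 + (-14 - 1)**2) = 4372*((9*(-5))*0 + (-15)**2) = 4372*(-45*0 + 225) = 4372*(0 + 225) = 4372*225 = 983700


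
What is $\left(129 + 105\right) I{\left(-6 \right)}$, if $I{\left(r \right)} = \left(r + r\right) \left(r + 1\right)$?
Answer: $14040$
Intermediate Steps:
$I{\left(r \right)} = 2 r \left(1 + r\right)$
$\left(129 + 105\right) I{\left(-6 \right)} = \left(129 + 105\right) 2 \left(-6\right) \left(1 - 6\right) = 234 \cdot 2 \left(-6\right) \left(-5\right) = 234 \cdot 60 = 14040$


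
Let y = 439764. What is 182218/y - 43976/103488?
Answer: -5017555/474065592 ≈ -0.010584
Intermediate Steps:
182218/y - 43976/103488 = 182218/439764 - 43976/103488 = 182218*(1/439764) - 43976*1/103488 = 91109/219882 - 5497/12936 = -5017555/474065592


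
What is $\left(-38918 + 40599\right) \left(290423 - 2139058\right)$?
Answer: $-3107555435$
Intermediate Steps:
$\left(-38918 + 40599\right) \left(290423 - 2139058\right) = 1681 \left(-1848635\right) = -3107555435$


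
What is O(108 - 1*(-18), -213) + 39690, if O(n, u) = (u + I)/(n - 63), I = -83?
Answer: 2500174/63 ≈ 39685.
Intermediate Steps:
O(n, u) = (-83 + u)/(-63 + n) (O(n, u) = (u - 83)/(n - 63) = (-83 + u)/(-63 + n))
O(108 - 1*(-18), -213) + 39690 = (-83 - 213)/(-63 + (108 - 1*(-18))) + 39690 = -296/(-63 + (108 + 18)) + 39690 = -296/(-63 + 126) + 39690 = -296/63 + 39690 = 2500174/63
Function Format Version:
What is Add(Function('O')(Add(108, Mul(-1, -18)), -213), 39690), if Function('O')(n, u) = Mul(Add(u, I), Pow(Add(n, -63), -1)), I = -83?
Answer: Rational(2500174, 63) ≈ 39685.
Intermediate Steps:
Function('O')(n, u) = Mul(Pow(Add(-63, n), -1), Add(-83, u)) (Function('O')(n, u) = Mul(Add(u, -83), Pow(Add(n, -63), -1)) = Mul(Add(-83, u), Pow(Add(-63, n), -1)) = Mul(Pow(Add(-63, n), -1), Add(-83, u)))
Add(Function('O')(Add(108, Mul(-1, -18)), -213), 39690) = Add(Mul(Pow(Add(-63, Add(108, Mul(-1, -18))), -1), Add(-83, -213)), 39690) = Add(Mul(Pow(Add(-63, Add(108, 18)), -1), -296), 39690) = Add(Mul(Pow(Add(-63, 126), -1), -296), 39690) = Add(Mul(Pow(63, -1), -296), 39690) = Add(Mul(Rational(1, 63), -296), 39690) = Add(Rational(-296, 63), 39690) = Rational(2500174, 63)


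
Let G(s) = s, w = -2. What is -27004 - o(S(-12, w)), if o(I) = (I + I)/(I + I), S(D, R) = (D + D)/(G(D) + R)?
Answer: -27005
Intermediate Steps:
S(D, R) = 2*D/(D + R) (S(D, R) = (D + D)/(D + R) = (2*D)/(D + R) = 2*D/(D + R))
o(I) = 1 (o(I) = (2*I)/((2*I)) = (2*I)*(1/(2*I)) = 1)
-27004 - o(S(-12, w)) = -27004 - 1*1 = -27004 - 1 = -27005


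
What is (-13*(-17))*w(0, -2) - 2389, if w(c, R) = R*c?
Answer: -2389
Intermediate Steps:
(-13*(-17))*w(0, -2) - 2389 = (-13*(-17))*(-2*0) - 2389 = 221*0 - 2389 = 0 - 2389 = -2389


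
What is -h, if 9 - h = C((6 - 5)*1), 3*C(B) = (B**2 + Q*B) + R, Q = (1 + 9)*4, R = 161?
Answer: 175/3 ≈ 58.333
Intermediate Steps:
Q = 40 (Q = 10*4 = 40)
C(B) = 161/3 + B**2/3 + 40*B/3 (C(B) = ((B**2 + 40*B) + 161)/3 = (161 + B**2 + 40*B)/3 = 161/3 + B**2/3 + 40*B/3)
h = -175/3 (h = 9 - (161/3 + ((6 - 5)*1)**2/3 + 40*((6 - 5)*1)/3) = 9 - (161/3 + (1*1)**2/3 + 40*(1*1)/3) = 9 - (161/3 + (1/3)*1**2 + (40/3)*1) = 9 - (161/3 + (1/3)*1 + 40/3) = 9 - (161/3 + 1/3 + 40/3) = 9 - 1*202/3 = 9 - 202/3 = -175/3 ≈ -58.333)
-h = -1*(-175/3) = 175/3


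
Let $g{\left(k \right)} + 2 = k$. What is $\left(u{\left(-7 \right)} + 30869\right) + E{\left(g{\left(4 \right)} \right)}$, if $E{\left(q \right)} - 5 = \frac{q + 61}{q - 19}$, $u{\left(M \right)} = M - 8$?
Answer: $\frac{524540}{17} \approx 30855.0$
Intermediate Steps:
$u{\left(M \right)} = -8 + M$
$g{\left(k \right)} = -2 + k$
$E{\left(q \right)} = 5 + \frac{61 + q}{-19 + q}$ ($E{\left(q \right)} = 5 + \frac{q + 61}{q - 19} = 5 + \frac{61 + q}{-19 + q}$)
$\left(u{\left(-7 \right)} + 30869\right) + E{\left(g{\left(4 \right)} \right)} = \left(\left(-8 - 7\right) + 30869\right) + \frac{2 \left(-17 + 3 \left(-2 + 4\right)\right)}{-19 + \left(-2 + 4\right)} = \left(-15 + 30869\right) + \frac{2 \left(-17 + 3 \cdot 2\right)}{-19 + 2} = 30854 + \frac{2 \left(-17 + 6\right)}{-17} = 30854 + 2 \left(- \frac{1}{17}\right) \left(-11\right) = 30854 + \frac{22}{17} = \frac{524540}{17}$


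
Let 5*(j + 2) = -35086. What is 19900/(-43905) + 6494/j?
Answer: -212400575/154088988 ≈ -1.3784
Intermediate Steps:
j = -35096/5 (j = -2 + (⅕)*(-35086) = -2 - 35086/5 = -35096/5 ≈ -7019.2)
19900/(-43905) + 6494/j = 19900/(-43905) + 6494/(-35096/5) = 19900*(-1/43905) + 6494*(-5/35096) = -3980/8781 - 16235/17548 = -212400575/154088988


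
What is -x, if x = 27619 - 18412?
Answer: -9207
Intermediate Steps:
x = 9207
-x = -1*9207 = -9207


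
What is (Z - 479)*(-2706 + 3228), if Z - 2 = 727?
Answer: 130500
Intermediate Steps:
Z = 729 (Z = 2 + 727 = 729)
(Z - 479)*(-2706 + 3228) = (729 - 479)*(-2706 + 3228) = 250*522 = 130500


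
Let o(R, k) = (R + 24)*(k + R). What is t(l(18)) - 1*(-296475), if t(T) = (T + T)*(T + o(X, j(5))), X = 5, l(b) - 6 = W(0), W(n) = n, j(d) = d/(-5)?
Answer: 297939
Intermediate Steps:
j(d) = -d/5 (j(d) = d*(-⅕) = -d/5)
l(b) = 6 (l(b) = 6 + 0 = 6)
o(R, k) = (24 + R)*(R + k)
t(T) = 2*T*(116 + T) (t(T) = (T + T)*(T + (5² + 24*5 + 24*(-⅕*5) + 5*(-⅕*5))) = (2*T)*(T + (25 + 120 + 24*(-1) + 5*(-1))) = (2*T)*(T + (25 + 120 - 24 - 5)) = (2*T)*(T + 116) = (2*T)*(116 + T) = 2*T*(116 + T))
t(l(18)) - 1*(-296475) = 2*6*(116 + 6) - 1*(-296475) = 2*6*122 + 296475 = 1464 + 296475 = 297939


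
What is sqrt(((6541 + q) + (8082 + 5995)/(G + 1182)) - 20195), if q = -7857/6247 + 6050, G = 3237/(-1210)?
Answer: 11*I*sqrt(4986858128055072115845)/8914362801 ≈ 87.14*I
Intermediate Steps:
G = -3237/1210 (G = 3237*(-1/1210) = -3237/1210 ≈ -2.6752)
q = 37786493/6247 (q = -7857*1/6247 + 6050 = -7857/6247 + 6050 = 37786493/6247 ≈ 6048.7)
sqrt(((6541 + q) + (8082 + 5995)/(G + 1182)) - 20195) = sqrt(((6541 + 37786493/6247) + (8082 + 5995)/(-3237/1210 + 1182)) - 20195) = sqrt((78648120/6247 + 14077/(1426983/1210)) - 20195) = sqrt((78648120/6247 + 14077*(1210/1426983)) - 20195) = sqrt((78648120/6247 + 17033170/1426983) - 20195) = sqrt(112335936434950/8914362801 - 20195) = sqrt(-67689620331245/8914362801) = 11*I*sqrt(4986858128055072115845)/8914362801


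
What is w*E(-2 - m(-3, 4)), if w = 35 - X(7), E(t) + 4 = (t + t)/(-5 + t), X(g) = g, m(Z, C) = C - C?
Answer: -96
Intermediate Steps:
m(Z, C) = 0
E(t) = -4 + 2*t/(-5 + t) (E(t) = -4 + (t + t)/(-5 + t) = -4 + (2*t)/(-5 + t) = -4 + 2*t/(-5 + t))
w = 28 (w = 35 - 1*7 = 35 - 7 = 28)
w*E(-2 - m(-3, 4)) = 28*(2*(10 - (-2 - 1*0))/(-5 + (-2 - 1*0))) = 28*(2*(10 - (-2 + 0))/(-5 + (-2 + 0))) = 28*(2*(10 - 1*(-2))/(-5 - 2)) = 28*(2*(10 + 2)/(-7)) = 28*(2*(-⅐)*12) = 28*(-24/7) = -96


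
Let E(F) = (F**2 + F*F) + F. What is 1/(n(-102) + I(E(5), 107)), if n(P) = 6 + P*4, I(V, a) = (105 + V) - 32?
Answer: -1/274 ≈ -0.0036496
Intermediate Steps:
E(F) = F + 2*F**2 (E(F) = (F**2 + F**2) + F = 2*F**2 + F = F + 2*F**2)
I(V, a) = 73 + V
n(P) = 6 + 4*P
1/(n(-102) + I(E(5), 107)) = 1/((6 + 4*(-102)) + (73 + 5*(1 + 2*5))) = 1/((6 - 408) + (73 + 5*(1 + 10))) = 1/(-402 + (73 + 5*11)) = 1/(-402 + (73 + 55)) = 1/(-402 + 128) = 1/(-274) = -1/274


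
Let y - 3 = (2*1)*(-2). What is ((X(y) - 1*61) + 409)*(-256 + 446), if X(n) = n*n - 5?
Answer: 65360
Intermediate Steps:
y = -1 (y = 3 + (2*1)*(-2) = 3 + 2*(-2) = 3 - 4 = -1)
X(n) = -5 + n² (X(n) = n² - 5 = -5 + n²)
((X(y) - 1*61) + 409)*(-256 + 446) = (((-5 + (-1)²) - 1*61) + 409)*(-256 + 446) = (((-5 + 1) - 61) + 409)*190 = ((-4 - 61) + 409)*190 = (-65 + 409)*190 = 344*190 = 65360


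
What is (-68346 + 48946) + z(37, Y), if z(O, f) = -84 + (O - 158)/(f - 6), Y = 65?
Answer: -1149677/59 ≈ -19486.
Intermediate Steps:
z(O, f) = -84 + (-158 + O)/(-6 + f)
(-68346 + 48946) + z(37, Y) = (-68346 + 48946) + (346 + 37 - 84*65)/(-6 + 65) = -19400 + (346 + 37 - 5460)/59 = -19400 + (1/59)*(-5077) = -19400 - 5077/59 = -1149677/59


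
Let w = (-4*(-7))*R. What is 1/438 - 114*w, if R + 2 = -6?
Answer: 11184769/438 ≈ 25536.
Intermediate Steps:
R = -8 (R = -2 - 6 = -8)
w = -224 (w = -4*(-7)*(-8) = 28*(-8) = -224)
1/438 - 114*w = 1/438 - 114*(-224) = 1/438 + 25536 = 11184769/438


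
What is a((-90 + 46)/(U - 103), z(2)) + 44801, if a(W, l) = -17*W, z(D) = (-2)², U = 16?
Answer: 3896939/87 ≈ 44792.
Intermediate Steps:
z(D) = 4
a((-90 + 46)/(U - 103), z(2)) + 44801 = -17*(-90 + 46)/(16 - 103) + 44801 = -(-748)/(-87) + 44801 = -(-748)*(-1)/87 + 44801 = -17*44/87 + 44801 = -748/87 + 44801 = 3896939/87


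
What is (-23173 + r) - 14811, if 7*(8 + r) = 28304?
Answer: -237640/7 ≈ -33949.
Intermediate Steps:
r = 28248/7 (r = -8 + (⅐)*28304 = -8 + 28304/7 = 28248/7 ≈ 4035.4)
(-23173 + r) - 14811 = (-23173 + 28248/7) - 14811 = -133963/7 - 14811 = -237640/7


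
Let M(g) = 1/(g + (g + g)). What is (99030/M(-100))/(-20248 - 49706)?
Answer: 4951500/11659 ≈ 424.69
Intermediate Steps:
M(g) = 1/(3*g) (M(g) = 1/(g + 2*g) = 1/(3*g))
(99030/M(-100))/(-20248 - 49706) = (99030/(((⅓)/(-100))))/(-20248 - 49706) = (99030/(((⅓)*(-1/100))))/(-69954) = (99030/(-1/300))*(-1/69954) = (99030*(-300))*(-1/69954) = -29709000*(-1/69954) = 4951500/11659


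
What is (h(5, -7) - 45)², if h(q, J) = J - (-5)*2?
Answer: 1764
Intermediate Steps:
h(q, J) = 10 + J (h(q, J) = J - 1*(-10) = J + 10 = 10 + J)
(h(5, -7) - 45)² = ((10 - 7) - 45)² = (3 - 45)² = (-42)² = 1764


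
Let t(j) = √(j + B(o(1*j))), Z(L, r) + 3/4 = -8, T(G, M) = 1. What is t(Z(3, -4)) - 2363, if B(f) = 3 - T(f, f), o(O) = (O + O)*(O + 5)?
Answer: -2363 + 3*I*√3/2 ≈ -2363.0 + 2.5981*I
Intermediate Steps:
Z(L, r) = -35/4 (Z(L, r) = -¾ - 8 = -35/4)
o(O) = 2*O*(5 + O) (o(O) = (2*O)*(5 + O) = 2*O*(5 + O))
B(f) = 2 (B(f) = 3 - 1*1 = 3 - 1 = 2)
t(j) = √(2 + j) (t(j) = √(j + 2) = √(2 + j))
t(Z(3, -4)) - 2363 = √(2 - 35/4) - 2363 = √(-27/4) - 2363 = 3*I*√3/2 - 2363 = -2363 + 3*I*√3/2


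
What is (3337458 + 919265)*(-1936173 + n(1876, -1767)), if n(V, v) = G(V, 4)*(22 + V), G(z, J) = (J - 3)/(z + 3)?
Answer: -15486244193827187/1879 ≈ -8.2417e+12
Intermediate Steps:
G(z, J) = (-3 + J)/(3 + z)
n(V, v) = (22 + V)/(3 + V) (n(V, v) = ((-3 + 4)/(3 + V))*(22 + V) = (1/(3 + V))*(22 + V) = (22 + V)/(3 + V))
(3337458 + 919265)*(-1936173 + n(1876, -1767)) = (3337458 + 919265)*(-1936173 + (22 + 1876)/(3 + 1876)) = 4256723*(-1936173 + 1898/1879) = 4256723*(-3638067169/1879) = -15486244193827187/1879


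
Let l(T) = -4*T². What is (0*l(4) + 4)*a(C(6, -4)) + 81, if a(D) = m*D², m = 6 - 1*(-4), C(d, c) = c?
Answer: 721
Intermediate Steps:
m = 10 (m = 6 + 4 = 10)
a(D) = 10*D²
(0*l(4) + 4)*a(C(6, -4)) + 81 = (0*(-4*4²) + 4)*(10*(-4)²) + 81 = (0*(-4*16) + 4)*(10*16) + 81 = (0*(-64) + 4)*160 + 81 = (0 + 4)*160 + 81 = 4*160 + 81 = 640 + 81 = 721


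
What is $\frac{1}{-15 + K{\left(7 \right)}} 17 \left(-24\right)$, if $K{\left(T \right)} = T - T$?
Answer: $\frac{136}{5} \approx 27.2$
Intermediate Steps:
$K{\left(T \right)} = 0$
$\frac{1}{-15 + K{\left(7 \right)}} 17 \left(-24\right) = \frac{1}{-15 + 0} \cdot 17 \left(-24\right) = \frac{1}{-15} \cdot 17 \left(-24\right) = \left(- \frac{1}{15}\right) 17 \left(-24\right) = \left(- \frac{17}{15}\right) \left(-24\right) = \frac{136}{5}$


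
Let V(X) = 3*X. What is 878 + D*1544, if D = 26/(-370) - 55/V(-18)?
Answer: 11698766/4995 ≈ 2342.1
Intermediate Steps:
D = 9473/9990 (D = 26/(-370) - 55/(3*(-18)) = 26*(-1/370) - 55/(-54) = -13/185 - 55*(-1/54) = -13/185 + 55/54 = 9473/9990 ≈ 0.94825)
878 + D*1544 = 878 + (9473/9990)*1544 = 878 + 7313156/4995 = 11698766/4995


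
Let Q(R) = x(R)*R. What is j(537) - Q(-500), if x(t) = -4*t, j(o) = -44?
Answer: 999956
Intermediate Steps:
Q(R) = -4*R**2 (Q(R) = (-4*R)*R = -4*R**2)
j(537) - Q(-500) = -44 - (-4)*(-500)**2 = -44 - (-4)*250000 = -44 - 1*(-1000000) = -44 + 1000000 = 999956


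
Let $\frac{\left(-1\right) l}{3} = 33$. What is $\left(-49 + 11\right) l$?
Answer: $3762$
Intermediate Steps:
$l = -99$ ($l = \left(-3\right) 33 = -99$)
$\left(-49 + 11\right) l = \left(-49 + 11\right) \left(-99\right) = \left(-38\right) \left(-99\right) = 3762$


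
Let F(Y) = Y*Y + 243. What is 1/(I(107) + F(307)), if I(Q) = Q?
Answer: 1/94599 ≈ 1.0571e-5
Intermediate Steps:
F(Y) = 243 + Y**2 (F(Y) = Y**2 + 243 = 243 + Y**2)
1/(I(107) + F(307)) = 1/(107 + (243 + 307**2)) = 1/(107 + (243 + 94249)) = 1/(107 + 94492) = 1/94599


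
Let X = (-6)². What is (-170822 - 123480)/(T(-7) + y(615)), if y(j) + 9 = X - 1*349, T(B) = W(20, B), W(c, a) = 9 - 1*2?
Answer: 294302/315 ≈ 934.29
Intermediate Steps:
X = 36
W(c, a) = 7 (W(c, a) = 9 - 2 = 7)
T(B) = 7
y(j) = -322 (y(j) = -9 + (36 - 1*349) = -9 + (36 - 349) = -9 - 313 = -322)
(-170822 - 123480)/(T(-7) + y(615)) = (-170822 - 123480)/(7 - 322) = -294302/(-315) = -294302*(-1/315) = 294302/315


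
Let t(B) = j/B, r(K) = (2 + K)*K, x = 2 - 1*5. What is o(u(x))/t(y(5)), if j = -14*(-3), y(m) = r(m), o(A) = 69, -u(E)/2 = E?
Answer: 115/2 ≈ 57.500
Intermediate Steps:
x = -3 (x = 2 - 5 = -3)
u(E) = -2*E
r(K) = K*(2 + K)
y(m) = m*(2 + m)
j = 42
t(B) = 42/B
o(u(x))/t(y(5)) = 69/((42/((5*(2 + 5))))) = 69/((42/((5*7)))) = 69/((42/35)) = 69/((42*(1/35))) = 69/(6/5) = 69*(⅚) = 115/2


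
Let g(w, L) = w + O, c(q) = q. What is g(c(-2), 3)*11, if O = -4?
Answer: -66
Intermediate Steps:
g(w, L) = -4 + w (g(w, L) = w - 4 = -4 + w)
g(c(-2), 3)*11 = (-4 - 2)*11 = -6*11 = -66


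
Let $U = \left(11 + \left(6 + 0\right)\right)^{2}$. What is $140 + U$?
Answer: $429$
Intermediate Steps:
$U = 289$ ($U = \left(11 + 6\right)^{2} = 17^{2} = 289$)
$140 + U = 140 + 289 = 429$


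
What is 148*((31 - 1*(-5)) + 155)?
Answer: 28268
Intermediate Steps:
148*((31 - 1*(-5)) + 155) = 148*((31 + 5) + 155) = 148*(36 + 155) = 148*191 = 28268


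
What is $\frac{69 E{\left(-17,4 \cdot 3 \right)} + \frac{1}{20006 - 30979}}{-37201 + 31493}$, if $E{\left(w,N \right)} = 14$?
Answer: $- \frac{10599917}{62633884} \approx -0.16924$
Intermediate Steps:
$\frac{69 E{\left(-17,4 \cdot 3 \right)} + \frac{1}{20006 - 30979}}{-37201 + 31493} = \frac{69 \cdot 14 + \frac{1}{20006 - 30979}}{-37201 + 31493} = \frac{966 + \frac{1}{-10973}}{-5708} = \left(966 - \frac{1}{10973}\right) \left(- \frac{1}{5708}\right) = \frac{10599917}{10973} \left(- \frac{1}{5708}\right) = - \frac{10599917}{62633884}$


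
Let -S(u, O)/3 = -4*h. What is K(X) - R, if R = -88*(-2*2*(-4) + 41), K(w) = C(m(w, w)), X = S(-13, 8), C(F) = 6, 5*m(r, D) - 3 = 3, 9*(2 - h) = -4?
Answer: 5022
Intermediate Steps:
h = 22/9 (h = 2 - 1/9*(-4) = 2 + 4/9 = 22/9 ≈ 2.4444)
S(u, O) = 88/3 (S(u, O) = -(-12)*22/9 = -3*(-88/9) = 88/3)
m(r, D) = 6/5 (m(r, D) = 3/5 + (1/5)*3 = 3/5 + 3/5 = 6/5)
X = 88/3 ≈ 29.333
K(w) = 6
R = -5016 (R = -88*(-4*(-4) + 41) = -88*(16 + 41) = -88*57 = -5016)
K(X) - R = 6 - 1*(-5016) = 6 + 5016 = 5022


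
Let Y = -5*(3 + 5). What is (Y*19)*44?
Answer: -33440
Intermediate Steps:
Y = -40 (Y = -5*8 = -40)
(Y*19)*44 = -40*19*44 = -760*44 = -33440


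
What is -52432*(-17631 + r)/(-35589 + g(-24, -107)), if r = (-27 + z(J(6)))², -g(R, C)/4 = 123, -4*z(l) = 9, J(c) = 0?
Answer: -97729971/4009 ≈ -24378.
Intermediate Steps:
z(l) = -9/4 (z(l) = -¼*9 = -9/4)
g(R, C) = -492 (g(R, C) = -4*123 = -492)
r = 13689/16 (r = (-27 - 9/4)² = (-117/4)² = 13689/16 ≈ 855.56)
-52432*(-17631 + r)/(-35589 + g(-24, -107)) = -52432*(-17631 + 13689/16)/(-35589 - 492) = -52432/((-36081/(-268407/16))) = -52432/((-36081*(-16/268407))) = -52432/64144/29823 = -52432*29823/64144 = -97729971/4009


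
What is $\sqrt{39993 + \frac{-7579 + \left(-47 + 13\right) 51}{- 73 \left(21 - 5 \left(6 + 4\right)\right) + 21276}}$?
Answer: $\frac{2 \sqrt{5471312368462}}{23393} \approx 199.98$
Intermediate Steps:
$\sqrt{39993 + \frac{-7579 + \left(-47 + 13\right) 51}{- 73 \left(21 - 5 \left(6 + 4\right)\right) + 21276}} = \sqrt{39993 + \frac{-7579 - 1734}{- 73 \left(21 - 50\right) + 21276}} = \sqrt{39993 - \frac{9313}{\left(-73\right) \left(-29\right) + 21276}} = \sqrt{39993 - \frac{9313}{2117 + 21276}} = \sqrt{39993 - \frac{9313}{23393}} = \sqrt{\frac{935546936}{23393}} = \frac{2 \sqrt{5471312368462}}{23393}$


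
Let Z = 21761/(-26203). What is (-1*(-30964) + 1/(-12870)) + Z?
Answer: 10441790445767/337232610 ≈ 30963.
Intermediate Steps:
Z = -21761/26203 (Z = 21761*(-1/26203) = -21761/26203 ≈ -0.83048)
(-1*(-30964) + 1/(-12870)) + Z = (-1*(-30964) + 1/(-12870)) - 21761/26203 = (30964 - 1/12870) - 21761/26203 = 398506679/12870 - 21761/26203 = 10441790445767/337232610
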